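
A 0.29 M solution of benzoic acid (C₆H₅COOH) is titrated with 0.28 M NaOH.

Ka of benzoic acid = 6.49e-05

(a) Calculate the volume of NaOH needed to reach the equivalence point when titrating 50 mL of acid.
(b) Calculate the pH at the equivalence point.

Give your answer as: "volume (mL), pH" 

moles acid = 0.29 × 50/1000 = 0.0145 mol; V_base = moles/0.28 × 1000 = 51.8 mL. At equivalence only the conjugate base is present: [A⁻] = 0.0145/0.102 = 1.4246e-01 M. Kb = Kw/Ka = 1.54e-10; [OH⁻] = √(Kb × [A⁻]) = 4.6851e-06; pOH = 5.33; pH = 14 - pOH = 8.67.

V = 51.8 mL, pH = 8.67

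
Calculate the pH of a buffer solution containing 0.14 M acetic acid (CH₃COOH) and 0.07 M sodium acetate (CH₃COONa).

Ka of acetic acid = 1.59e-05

pKa = -log(1.59e-05) = 4.80. pH = pKa + log([A⁻]/[HA]) = 4.80 + log(0.07/0.14)

pH = 4.50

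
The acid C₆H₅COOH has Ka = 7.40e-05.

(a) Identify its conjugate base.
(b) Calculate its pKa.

(a) The conjugate base is formed by removing one H⁺ from C₆H₅COOH, giving C₆H₅COO⁻. (b) pKa = -log(Ka) = -log(7.40e-05) = 4.13.

Conjugate base: C₆H₅COO⁻; pK_a = 4.13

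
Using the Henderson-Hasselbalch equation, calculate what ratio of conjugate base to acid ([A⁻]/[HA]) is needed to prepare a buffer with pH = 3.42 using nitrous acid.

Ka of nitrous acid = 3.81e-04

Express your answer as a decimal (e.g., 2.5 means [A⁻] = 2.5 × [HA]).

pKa = -log(3.81e-04) = 3.4191. pH = pKa + log([A⁻]/[HA]), so log([A⁻]/[HA]) = pH − pKa = 3.42 − 3.4191 = 0.0009. [A⁻]/[HA] = 10^(0.0009) = 1.00

[A⁻]/[HA] = 1.00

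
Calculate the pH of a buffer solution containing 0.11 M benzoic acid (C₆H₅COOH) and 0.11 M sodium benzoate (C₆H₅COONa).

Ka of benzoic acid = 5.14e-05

pKa = -log(5.14e-05) = 4.29. pH = pKa + log([A⁻]/[HA]) = 4.29 + log(0.11/0.11)

pH = 4.29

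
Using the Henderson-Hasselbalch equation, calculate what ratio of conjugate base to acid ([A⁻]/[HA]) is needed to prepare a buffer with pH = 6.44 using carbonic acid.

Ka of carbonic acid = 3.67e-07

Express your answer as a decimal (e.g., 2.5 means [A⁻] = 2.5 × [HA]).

pKa = -log(3.67e-07) = 6.4353. pH = pKa + log([A⁻]/[HA]), so log([A⁻]/[HA]) = pH − pKa = 6.44 − 6.4353 = 0.0047. [A⁻]/[HA] = 10^(0.0047) = 1.01

[A⁻]/[HA] = 1.01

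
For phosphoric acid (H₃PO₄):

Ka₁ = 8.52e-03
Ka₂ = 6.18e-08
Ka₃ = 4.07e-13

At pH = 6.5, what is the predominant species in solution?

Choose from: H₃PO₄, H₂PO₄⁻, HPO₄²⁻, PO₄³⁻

pKa₁ = 2.07, pKa₂ = 7.21, pKa₃ = 12.39. For a polyprotic acid the predominant species crosses at each pKa: below pKa_n the protonated form dominates, above it the deprotonated form does. At pH = 6.5, the predominant species is H₂PO₄⁻.

H₂PO₄⁻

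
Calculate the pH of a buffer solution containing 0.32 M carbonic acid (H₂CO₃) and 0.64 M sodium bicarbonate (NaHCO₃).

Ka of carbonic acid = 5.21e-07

pKa = -log(5.21e-07) = 6.28. pH = pKa + log([A⁻]/[HA]) = 6.28 + log(0.64/0.32)

pH = 6.58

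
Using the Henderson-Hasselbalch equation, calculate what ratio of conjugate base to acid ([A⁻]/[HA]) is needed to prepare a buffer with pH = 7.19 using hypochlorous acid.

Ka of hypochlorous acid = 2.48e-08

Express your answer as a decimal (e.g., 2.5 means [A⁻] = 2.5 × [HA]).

pKa = -log(2.48e-08) = 7.6055. pH = pKa + log([A⁻]/[HA]), so log([A⁻]/[HA]) = pH − pKa = 7.19 − 7.6055 = -0.4155. [A⁻]/[HA] = 10^(-0.4155) = 0.384

[A⁻]/[HA] = 0.384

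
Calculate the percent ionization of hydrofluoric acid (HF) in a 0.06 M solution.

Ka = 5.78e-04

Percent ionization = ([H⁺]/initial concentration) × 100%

Using Ka equilibrium: x² + Ka×x - Ka×C = 0. Solving: [H⁺] = 5.6071e-03. Percent = (5.6071e-03/0.06) × 100

Percent ionization = 9.35%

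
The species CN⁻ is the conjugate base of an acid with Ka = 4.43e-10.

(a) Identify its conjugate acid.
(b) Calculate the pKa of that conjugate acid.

(a) The conjugate acid is formed by adding one H⁺ to CN⁻, giving HCN. (b) pKa = -log(Ka) = -log(4.43e-10) = 9.35.

Conjugate acid: HCN; pK_a = 9.35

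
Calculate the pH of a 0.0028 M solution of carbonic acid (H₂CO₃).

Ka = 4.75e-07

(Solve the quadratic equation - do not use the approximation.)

x² + Ka×x - Ka×C = 0. Using quadratic formula: [H⁺] = 3.6232e-05

pH = 4.44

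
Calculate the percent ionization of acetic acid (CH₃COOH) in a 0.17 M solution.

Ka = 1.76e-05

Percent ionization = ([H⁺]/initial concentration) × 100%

Using Ka equilibrium: x² + Ka×x - Ka×C = 0. Solving: [H⁺] = 1.7210e-03. Percent = (1.7210e-03/0.17) × 100

Percent ionization = 1.01%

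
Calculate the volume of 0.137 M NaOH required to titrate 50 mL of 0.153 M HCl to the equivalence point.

At equivalence: moles acid = moles base. moles HCl = 0.153 × 50/1000 = 0.00765 mol. V_base = moles / 0.137 × 1000 = 55.8 mL.

V_{base} = 55.8 mL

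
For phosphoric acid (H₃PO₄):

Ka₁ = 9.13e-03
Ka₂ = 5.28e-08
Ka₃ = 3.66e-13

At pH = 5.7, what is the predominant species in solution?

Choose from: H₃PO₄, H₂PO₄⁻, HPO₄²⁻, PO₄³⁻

pKa₁ = 2.04, pKa₂ = 7.28, pKa₃ = 12.44. For a polyprotic acid the predominant species crosses at each pKa: below pKa_n the protonated form dominates, above it the deprotonated form does. At pH = 5.7, the predominant species is H₂PO₄⁻.

H₂PO₄⁻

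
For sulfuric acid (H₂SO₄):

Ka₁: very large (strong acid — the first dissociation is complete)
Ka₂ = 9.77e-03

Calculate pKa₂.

pKa₂ = -log(Ka₂) = -log(9.77e-03) = 2.01.

pK_{a2} = 2.01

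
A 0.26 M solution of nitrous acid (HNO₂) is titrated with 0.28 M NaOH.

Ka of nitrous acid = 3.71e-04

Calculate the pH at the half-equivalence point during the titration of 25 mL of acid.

At half-equivalence [HA] = [A⁻], so Henderson-Hasselbalch gives pH = pKa = -log(3.71e-04) = 3.43.

pH = pKa = 3.43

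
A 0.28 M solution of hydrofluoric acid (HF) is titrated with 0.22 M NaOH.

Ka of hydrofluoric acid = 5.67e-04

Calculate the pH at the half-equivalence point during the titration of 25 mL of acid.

At half-equivalence [HA] = [A⁻], so Henderson-Hasselbalch gives pH = pKa = -log(5.67e-04) = 3.25.

pH = pKa = 3.25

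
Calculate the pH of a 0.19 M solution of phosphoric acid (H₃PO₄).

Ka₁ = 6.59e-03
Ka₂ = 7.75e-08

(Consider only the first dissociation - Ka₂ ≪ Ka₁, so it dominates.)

First dissociation dominates. From Ka₁ = [H⁺][HA⁻]/[H₂A], x² + Ka₁·x − Ka₁·C = 0 with C = 0.19 M and Ka₁ = 6.59e-03. Solving: [H⁺] = (−Ka₁ + √(Ka₁² + 4·Ka₁·C)) / 2 = 3.2243e-02 M. pH = -log(3.2243e-02) = 1.49.

pH = 1.49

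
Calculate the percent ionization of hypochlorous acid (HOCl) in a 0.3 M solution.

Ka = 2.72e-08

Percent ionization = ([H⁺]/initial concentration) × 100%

Using Ka equilibrium: x² + Ka×x - Ka×C = 0. Solving: [H⁺] = 9.0319e-05. Percent = (9.0319e-05/0.3) × 100

Percent ionization = 0.0301%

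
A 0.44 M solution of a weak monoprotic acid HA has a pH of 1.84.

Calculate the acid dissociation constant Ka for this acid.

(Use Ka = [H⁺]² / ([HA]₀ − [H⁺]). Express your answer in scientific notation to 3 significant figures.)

[H⁺] = 10^(−pH) = 10^(−1.84) = 1.445e-02 M. For HA ⇌ H⁺ + A⁻, Ka = [H⁺][A⁻]/[HA] = [H⁺]² / ([HA]₀ − [H⁺]) = (1.445e-02)² / (0.44 − 1.445e-02) = 4.91e-04.

K_a = 4.91e-04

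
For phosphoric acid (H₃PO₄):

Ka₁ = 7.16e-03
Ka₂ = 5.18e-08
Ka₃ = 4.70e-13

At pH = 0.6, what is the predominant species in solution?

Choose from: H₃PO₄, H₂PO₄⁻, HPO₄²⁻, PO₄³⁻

pKa₁ = 2.15, pKa₂ = 7.29, pKa₃ = 12.33. For a polyprotic acid the predominant species crosses at each pKa: below pKa_n the protonated form dominates, above it the deprotonated form does. At pH = 0.6, the predominant species is H₃PO₄.

H₃PO₄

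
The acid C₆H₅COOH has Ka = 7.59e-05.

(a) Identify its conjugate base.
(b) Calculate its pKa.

(a) The conjugate base is formed by removing one H⁺ from C₆H₅COOH, giving C₆H₅COO⁻. (b) pKa = -log(Ka) = -log(7.59e-05) = 4.12.

Conjugate base: C₆H₅COO⁻; pK_a = 4.12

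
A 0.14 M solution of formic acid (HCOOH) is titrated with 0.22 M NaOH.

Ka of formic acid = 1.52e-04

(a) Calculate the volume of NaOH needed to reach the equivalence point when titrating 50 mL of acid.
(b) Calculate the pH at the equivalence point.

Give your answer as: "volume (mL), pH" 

moles acid = 0.14 × 50/1000 = 0.007 mol; V_base = moles/0.22 × 1000 = 31.8 mL. At equivalence only the conjugate base is present: [A⁻] = 0.007/0.082 = 8.5556e-02 M. Kb = Kw/Ka = 6.58e-11; [OH⁻] = √(Kb × [A⁻]) = 2.3725e-06; pOH = 5.62; pH = 14 - pOH = 8.38.

V = 31.8 mL, pH = 8.38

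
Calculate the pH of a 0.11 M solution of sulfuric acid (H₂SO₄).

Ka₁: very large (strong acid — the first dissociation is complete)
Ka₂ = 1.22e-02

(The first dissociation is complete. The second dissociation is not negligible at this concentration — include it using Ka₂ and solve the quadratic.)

First dissociation is complete: [H⁺]₀ = [HSO₄⁻]₀ = C = 0.11 M. Second dissociation HSO₄⁻ ⇌ H⁺ + SO₄²⁻: let x = [SO₄²⁻]. Ka₂ = (C + x)·x / (C − x) = 1.22e-02 → x² + (C + Ka₂)·x − Ka₂·C = 0 → x² + 0.12220·x − 1.342e-03 = 0. x = (−0.12220 + √(0.12220² + 4 × 1.342e-03)) / 2 = 1.0141e-02 M. [H⁺] = C + x = 0.11 + 1.0141e-02 = 1.2014e-01 M. pH = -log(1.2014e-01) = 0.92.

pH = 0.92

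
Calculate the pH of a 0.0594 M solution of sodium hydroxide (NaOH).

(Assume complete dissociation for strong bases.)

[OH⁻] = 0.0594 M for strong base. pOH = -log[OH⁻] = 1.23, pH = 14 - pOH

pH = 12.77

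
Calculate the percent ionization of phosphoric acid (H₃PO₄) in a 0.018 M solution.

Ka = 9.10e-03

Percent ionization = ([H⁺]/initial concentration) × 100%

Using Ka equilibrium: x² + Ka×x - Ka×C = 0. Solving: [H⁺] = 9.0332e-03. Percent = (9.0332e-03/0.018) × 100

Percent ionization = 50.2%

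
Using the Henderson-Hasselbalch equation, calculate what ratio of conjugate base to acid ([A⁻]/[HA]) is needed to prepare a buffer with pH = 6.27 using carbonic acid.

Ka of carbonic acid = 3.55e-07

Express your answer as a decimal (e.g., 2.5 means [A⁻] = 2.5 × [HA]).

pKa = -log(3.55e-07) = 6.4498. pH = pKa + log([A⁻]/[HA]), so log([A⁻]/[HA]) = pH − pKa = 6.27 − 6.4498 = -0.1798. [A⁻]/[HA] = 10^(-0.1798) = 0.661

[A⁻]/[HA] = 0.661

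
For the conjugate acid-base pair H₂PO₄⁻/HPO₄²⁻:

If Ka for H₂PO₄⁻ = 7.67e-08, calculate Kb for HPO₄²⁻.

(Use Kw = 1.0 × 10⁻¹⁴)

For a conjugate pair Ka × Kb = Kw, so Kb = Kw/Ka = 1.0 × 10⁻¹⁴ / 7.67e-08 = 1.30e-07.

K_b = 1.30e-07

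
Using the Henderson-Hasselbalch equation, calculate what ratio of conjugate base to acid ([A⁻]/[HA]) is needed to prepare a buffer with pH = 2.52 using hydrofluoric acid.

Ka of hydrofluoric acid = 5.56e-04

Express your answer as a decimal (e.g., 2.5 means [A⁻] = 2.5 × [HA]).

pKa = -log(5.56e-04) = 3.2549. pH = pKa + log([A⁻]/[HA]), so log([A⁻]/[HA]) = pH − pKa = 2.52 − 3.2549 = -0.7349. [A⁻]/[HA] = 10^(-0.7349) = 0.184

[A⁻]/[HA] = 0.184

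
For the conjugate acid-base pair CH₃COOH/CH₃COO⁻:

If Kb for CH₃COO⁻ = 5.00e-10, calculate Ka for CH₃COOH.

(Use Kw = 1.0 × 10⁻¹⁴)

For a conjugate pair Ka × Kb = Kw, so Ka = Kw/Kb = 1.0 × 10⁻¹⁴ / 5.00e-10 = 2.00e-05.

K_a = 2.00e-05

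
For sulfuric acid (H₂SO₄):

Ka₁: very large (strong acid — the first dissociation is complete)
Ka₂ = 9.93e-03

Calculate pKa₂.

pKa₂ = -log(Ka₂) = -log(9.93e-03) = 2.00.

pK_{a2} = 2.00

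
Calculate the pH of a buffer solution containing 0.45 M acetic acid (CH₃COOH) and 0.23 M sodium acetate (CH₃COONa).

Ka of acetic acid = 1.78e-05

pKa = -log(1.78e-05) = 4.75. pH = pKa + log([A⁻]/[HA]) = 4.75 + log(0.23/0.45)

pH = 4.46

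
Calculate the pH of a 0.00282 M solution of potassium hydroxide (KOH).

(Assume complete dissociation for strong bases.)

[OH⁻] = 0.00282 M for strong base. pOH = -log[OH⁻] = 2.55, pH = 14 - pOH

pH = 11.45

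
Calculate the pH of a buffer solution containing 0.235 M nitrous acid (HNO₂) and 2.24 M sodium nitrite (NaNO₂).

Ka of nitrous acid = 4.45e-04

pKa = -log(4.45e-04) = 3.35. pH = pKa + log([A⁻]/[HA]) = 3.35 + log(2.24/0.235)

pH = 4.33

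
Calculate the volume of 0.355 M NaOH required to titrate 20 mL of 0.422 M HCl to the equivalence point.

At equivalence: moles acid = moles base. moles HCl = 0.422 × 20/1000 = 0.00844 mol. V_base = moles / 0.355 × 1000 = 23.8 mL.

V_{base} = 23.8 mL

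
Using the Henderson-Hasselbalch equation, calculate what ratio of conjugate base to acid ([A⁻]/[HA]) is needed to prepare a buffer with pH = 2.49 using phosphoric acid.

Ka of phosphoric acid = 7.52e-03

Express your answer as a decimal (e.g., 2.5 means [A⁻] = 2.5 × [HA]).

pKa = -log(7.52e-03) = 2.1238. pH = pKa + log([A⁻]/[HA]), so log([A⁻]/[HA]) = pH − pKa = 2.49 − 2.1238 = 0.3662. [A⁻]/[HA] = 10^(0.3662) = 2.32

[A⁻]/[HA] = 2.32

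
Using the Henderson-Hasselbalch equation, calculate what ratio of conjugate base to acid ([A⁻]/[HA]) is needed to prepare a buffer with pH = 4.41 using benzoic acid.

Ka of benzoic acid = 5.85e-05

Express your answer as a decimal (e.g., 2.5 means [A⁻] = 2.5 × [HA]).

pKa = -log(5.85e-05) = 4.2328. pH = pKa + log([A⁻]/[HA]), so log([A⁻]/[HA]) = pH − pKa = 4.41 − 4.2328 = 0.1772. [A⁻]/[HA] = 10^(0.1772) = 1.50

[A⁻]/[HA] = 1.50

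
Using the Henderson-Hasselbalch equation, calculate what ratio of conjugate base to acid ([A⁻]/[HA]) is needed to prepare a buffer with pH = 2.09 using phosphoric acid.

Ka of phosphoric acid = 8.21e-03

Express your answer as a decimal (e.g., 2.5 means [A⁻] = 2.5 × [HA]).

pKa = -log(8.21e-03) = 2.0857. pH = pKa + log([A⁻]/[HA]), so log([A⁻]/[HA]) = pH − pKa = 2.09 − 2.0857 = 0.0043. [A⁻]/[HA] = 10^(0.0043) = 1.01

[A⁻]/[HA] = 1.01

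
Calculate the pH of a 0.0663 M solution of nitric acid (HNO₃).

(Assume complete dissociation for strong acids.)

[H⁺] = 0.0663 M for strong acid. pH = -log[H⁺] = -log(0.0663)

pH = 1.18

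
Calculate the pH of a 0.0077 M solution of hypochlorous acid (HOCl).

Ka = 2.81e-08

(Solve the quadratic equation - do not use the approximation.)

x² + Ka×x - Ka×C = 0. Using quadratic formula: [H⁺] = 1.4695e-05

pH = 4.83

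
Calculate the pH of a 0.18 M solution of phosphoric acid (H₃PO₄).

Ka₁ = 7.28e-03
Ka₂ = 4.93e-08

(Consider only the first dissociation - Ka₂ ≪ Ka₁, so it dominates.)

First dissociation dominates. From Ka₁ = [H⁺][HA⁻]/[H₂A], x² + Ka₁·x − Ka₁·C = 0 with C = 0.18 M and Ka₁ = 7.28e-03. Solving: [H⁺] = (−Ka₁ + √(Ka₁² + 4·Ka₁·C)) / 2 = 3.2742e-02 M. pH = -log(3.2742e-02) = 1.48.

pH = 1.48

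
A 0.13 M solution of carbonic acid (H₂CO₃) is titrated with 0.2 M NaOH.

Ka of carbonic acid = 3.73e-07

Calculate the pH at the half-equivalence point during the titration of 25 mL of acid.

At half-equivalence [HA] = [A⁻], so Henderson-Hasselbalch gives pH = pKa = -log(3.73e-07) = 6.43.

pH = pKa = 6.43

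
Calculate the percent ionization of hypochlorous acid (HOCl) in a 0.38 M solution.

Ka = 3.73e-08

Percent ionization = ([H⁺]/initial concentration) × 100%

Using Ka equilibrium: x² + Ka×x - Ka×C = 0. Solving: [H⁺] = 1.1904e-04. Percent = (1.1904e-04/0.38) × 100

Percent ionization = 0.0313%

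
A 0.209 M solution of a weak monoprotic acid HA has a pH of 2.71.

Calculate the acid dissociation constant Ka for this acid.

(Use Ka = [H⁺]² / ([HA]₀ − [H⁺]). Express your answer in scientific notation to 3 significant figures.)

[H⁺] = 10^(−pH) = 10^(−2.71) = 1.950e-03 M. For HA ⇌ H⁺ + A⁻, Ka = [H⁺][A⁻]/[HA] = [H⁺]² / ([HA]₀ − [H⁺]) = (1.950e-03)² / (0.209 − 1.950e-03) = 1.84e-05.

K_a = 1.84e-05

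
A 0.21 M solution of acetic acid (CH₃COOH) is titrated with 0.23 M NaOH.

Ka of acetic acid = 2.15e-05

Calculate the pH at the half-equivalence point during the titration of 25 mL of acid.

At half-equivalence [HA] = [A⁻], so Henderson-Hasselbalch gives pH = pKa = -log(2.15e-05) = 4.67.

pH = pKa = 4.67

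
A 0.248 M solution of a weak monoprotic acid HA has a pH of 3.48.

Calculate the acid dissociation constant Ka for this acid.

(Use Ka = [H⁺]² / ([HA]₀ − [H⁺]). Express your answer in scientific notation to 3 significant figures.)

[H⁺] = 10^(−pH) = 10^(−3.48) = 3.311e-04 M. For HA ⇌ H⁺ + A⁻, Ka = [H⁺][A⁻]/[HA] = [H⁺]² / ([HA]₀ − [H⁺]) = (3.311e-04)² / (0.248 − 3.311e-04) = 4.43e-07.

K_a = 4.43e-07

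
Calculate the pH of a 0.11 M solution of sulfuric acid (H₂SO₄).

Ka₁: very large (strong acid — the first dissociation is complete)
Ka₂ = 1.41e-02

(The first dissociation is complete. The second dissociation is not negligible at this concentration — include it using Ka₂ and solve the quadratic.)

First dissociation is complete: [H⁺]₀ = [HSO₄⁻]₀ = C = 0.11 M. Second dissociation HSO₄⁻ ⇌ H⁺ + SO₄²⁻: let x = [SO₄²⁻]. Ka₂ = (C + x)·x / (C − x) = 1.41e-02 → x² + (C + Ka₂)·x − Ka₂·C = 0 → x² + 0.12410·x − 1.551e-03 = 0. x = (−0.12410 + √(0.12410² + 4 × 1.551e-03)) / 2 = 1.1443e-02 M. [H⁺] = C + x = 0.11 + 1.1443e-02 = 1.2144e-01 M. pH = -log(1.2144e-01) = 0.92.

pH = 0.92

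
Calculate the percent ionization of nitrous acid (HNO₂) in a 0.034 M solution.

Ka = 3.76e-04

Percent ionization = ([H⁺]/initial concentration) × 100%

Using Ka equilibrium: x² + Ka×x - Ka×C = 0. Solving: [H⁺] = 3.3924e-03. Percent = (3.3924e-03/0.034) × 100

Percent ionization = 9.98%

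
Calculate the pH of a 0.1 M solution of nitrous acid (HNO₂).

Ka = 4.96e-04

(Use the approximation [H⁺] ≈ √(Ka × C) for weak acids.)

[H⁺] = √(Ka × C) = √(4.96e-04 × 0.1) = 7.0427e-03. pH = -log(7.0427e-03)

pH = 2.15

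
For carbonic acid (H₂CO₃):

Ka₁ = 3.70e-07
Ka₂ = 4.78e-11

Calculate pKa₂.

pKa₂ = -log(Ka₂) = -log(4.78e-11) = 10.32.

pK_{a2} = 10.32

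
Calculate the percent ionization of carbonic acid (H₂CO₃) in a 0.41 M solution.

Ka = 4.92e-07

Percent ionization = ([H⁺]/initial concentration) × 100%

Using Ka equilibrium: x² + Ka×x - Ka×C = 0. Solving: [H⁺] = 4.4889e-04. Percent = (4.4889e-04/0.41) × 100

Percent ionization = 0.109%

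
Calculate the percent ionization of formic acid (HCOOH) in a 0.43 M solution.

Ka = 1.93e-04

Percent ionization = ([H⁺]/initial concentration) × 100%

Using Ka equilibrium: x² + Ka×x - Ka×C = 0. Solving: [H⁺] = 9.0139e-03. Percent = (9.0139e-03/0.43) × 100

Percent ionization = 2.1%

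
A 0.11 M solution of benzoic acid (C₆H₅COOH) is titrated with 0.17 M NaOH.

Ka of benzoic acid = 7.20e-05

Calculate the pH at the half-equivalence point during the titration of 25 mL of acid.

At half-equivalence [HA] = [A⁻], so Henderson-Hasselbalch gives pH = pKa = -log(7.20e-05) = 4.14.

pH = pKa = 4.14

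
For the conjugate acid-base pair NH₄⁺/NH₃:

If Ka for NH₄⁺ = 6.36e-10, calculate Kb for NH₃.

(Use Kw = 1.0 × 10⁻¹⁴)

For a conjugate pair Ka × Kb = Kw, so Kb = Kw/Ka = 1.0 × 10⁻¹⁴ / 6.36e-10 = 1.57e-05.

K_b = 1.57e-05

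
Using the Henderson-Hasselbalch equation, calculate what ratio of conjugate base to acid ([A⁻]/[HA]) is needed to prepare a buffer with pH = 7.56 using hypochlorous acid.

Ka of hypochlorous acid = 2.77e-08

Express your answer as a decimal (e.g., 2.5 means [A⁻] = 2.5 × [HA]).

pKa = -log(2.77e-08) = 7.5575. pH = pKa + log([A⁻]/[HA]), so log([A⁻]/[HA]) = pH − pKa = 7.56 − 7.5575 = 0.0025. [A⁻]/[HA] = 10^(0.0025) = 1.01

[A⁻]/[HA] = 1.01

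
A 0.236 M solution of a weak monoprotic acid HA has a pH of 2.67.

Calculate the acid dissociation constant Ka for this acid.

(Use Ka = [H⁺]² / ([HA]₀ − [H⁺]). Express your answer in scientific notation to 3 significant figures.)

[H⁺] = 10^(−pH) = 10^(−2.67) = 2.138e-03 M. For HA ⇌ H⁺ + A⁻, Ka = [H⁺][A⁻]/[HA] = [H⁺]² / ([HA]₀ − [H⁺]) = (2.138e-03)² / (0.236 − 2.138e-03) = 1.95e-05.

K_a = 1.95e-05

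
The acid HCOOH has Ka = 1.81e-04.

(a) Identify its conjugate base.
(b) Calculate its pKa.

(a) The conjugate base is formed by removing one H⁺ from HCOOH, giving HCOO⁻. (b) pKa = -log(Ka) = -log(1.81e-04) = 3.74.

Conjugate base: HCOO⁻; pK_a = 3.74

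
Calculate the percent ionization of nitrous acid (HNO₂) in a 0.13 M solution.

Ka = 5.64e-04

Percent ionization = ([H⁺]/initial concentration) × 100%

Using Ka equilibrium: x² + Ka×x - Ka×C = 0. Solving: [H⁺] = 8.2854e-03. Percent = (8.2854e-03/0.13) × 100

Percent ionization = 6.37%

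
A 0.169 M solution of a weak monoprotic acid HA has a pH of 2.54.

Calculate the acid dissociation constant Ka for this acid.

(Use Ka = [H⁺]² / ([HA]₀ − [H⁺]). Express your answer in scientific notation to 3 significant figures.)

[H⁺] = 10^(−pH) = 10^(−2.54) = 2.884e-03 M. For HA ⇌ H⁺ + A⁻, Ka = [H⁺][A⁻]/[HA] = [H⁺]² / ([HA]₀ − [H⁺]) = (2.884e-03)² / (0.169 − 2.884e-03) = 5.01e-05.

K_a = 5.01e-05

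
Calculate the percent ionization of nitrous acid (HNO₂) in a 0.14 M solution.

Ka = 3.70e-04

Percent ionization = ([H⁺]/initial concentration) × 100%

Using Ka equilibrium: x² + Ka×x - Ka×C = 0. Solving: [H⁺] = 7.0146e-03. Percent = (7.0146e-03/0.14) × 100

Percent ionization = 5.01%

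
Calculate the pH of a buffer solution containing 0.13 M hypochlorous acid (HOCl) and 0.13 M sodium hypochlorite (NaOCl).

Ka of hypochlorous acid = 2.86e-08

pKa = -log(2.86e-08) = 7.54. pH = pKa + log([A⁻]/[HA]) = 7.54 + log(0.13/0.13)

pH = 7.54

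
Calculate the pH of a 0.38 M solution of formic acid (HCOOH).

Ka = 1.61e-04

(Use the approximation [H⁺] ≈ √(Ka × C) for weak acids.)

[H⁺] = √(Ka × C) = √(1.61e-04 × 0.38) = 7.8218e-03. pH = -log(7.8218e-03)

pH = 2.11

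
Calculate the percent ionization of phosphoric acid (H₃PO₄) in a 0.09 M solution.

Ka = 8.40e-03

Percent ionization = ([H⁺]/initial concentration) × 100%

Using Ka equilibrium: x² + Ka×x - Ka×C = 0. Solving: [H⁺] = 2.3614e-02. Percent = (2.3614e-02/0.09) × 100

Percent ionization = 26.2%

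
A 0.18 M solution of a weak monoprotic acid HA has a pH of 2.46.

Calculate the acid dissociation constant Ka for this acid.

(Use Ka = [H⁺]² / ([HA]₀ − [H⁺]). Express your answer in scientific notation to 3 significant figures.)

[H⁺] = 10^(−pH) = 10^(−2.46) = 3.467e-03 M. For HA ⇌ H⁺ + A⁻, Ka = [H⁺][A⁻]/[HA] = [H⁺]² / ([HA]₀ − [H⁺]) = (3.467e-03)² / (0.18 − 3.467e-03) = 6.81e-05.

K_a = 6.81e-05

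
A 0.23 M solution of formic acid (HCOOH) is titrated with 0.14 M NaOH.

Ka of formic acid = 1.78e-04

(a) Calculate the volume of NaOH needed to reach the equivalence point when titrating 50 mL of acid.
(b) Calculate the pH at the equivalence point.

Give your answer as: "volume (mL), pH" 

moles acid = 0.23 × 50/1000 = 0.0115 mol; V_base = moles/0.14 × 1000 = 82.1 mL. At equivalence only the conjugate base is present: [A⁻] = 0.0115/0.132 = 8.7027e-02 M. Kb = Kw/Ka = 5.62e-11; [OH⁻] = √(Kb × [A⁻]) = 2.2111e-06; pOH = 5.66; pH = 14 - pOH = 8.34.

V = 82.1 mL, pH = 8.34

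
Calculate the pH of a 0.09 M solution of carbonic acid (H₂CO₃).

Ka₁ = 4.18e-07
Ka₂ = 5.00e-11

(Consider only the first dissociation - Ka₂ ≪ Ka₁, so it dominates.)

First dissociation dominates. From Ka₁ = [H⁺][HA⁻]/[H₂A], x² + Ka₁·x − Ka₁·C = 0 with C = 0.09 M and Ka₁ = 4.18e-07. Solving: [H⁺] = (−Ka₁ + √(Ka₁² + 4·Ka₁·C)) / 2 = 1.9375e-04 M. pH = -log(1.9375e-04) = 3.71.

pH = 3.71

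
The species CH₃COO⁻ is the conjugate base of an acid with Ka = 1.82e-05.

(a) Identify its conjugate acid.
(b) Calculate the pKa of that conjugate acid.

(a) The conjugate acid is formed by adding one H⁺ to CH₃COO⁻, giving CH₃COOH. (b) pKa = -log(Ka) = -log(1.82e-05) = 4.74.

Conjugate acid: CH₃COOH; pK_a = 4.74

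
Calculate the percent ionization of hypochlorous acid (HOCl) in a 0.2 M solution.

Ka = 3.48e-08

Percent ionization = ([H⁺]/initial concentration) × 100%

Using Ka equilibrium: x² + Ka×x - Ka×C = 0. Solving: [H⁺] = 8.3409e-05. Percent = (8.3409e-05/0.2) × 100

Percent ionization = 0.0417%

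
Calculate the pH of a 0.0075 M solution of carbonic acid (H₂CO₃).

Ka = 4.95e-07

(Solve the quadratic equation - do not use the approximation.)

x² + Ka×x - Ka×C = 0. Using quadratic formula: [H⁺] = 6.0683e-05

pH = 4.22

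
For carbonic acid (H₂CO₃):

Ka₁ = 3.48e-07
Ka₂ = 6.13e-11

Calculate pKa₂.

pKa₂ = -log(Ka₂) = -log(6.13e-11) = 10.21.

pK_{a2} = 10.21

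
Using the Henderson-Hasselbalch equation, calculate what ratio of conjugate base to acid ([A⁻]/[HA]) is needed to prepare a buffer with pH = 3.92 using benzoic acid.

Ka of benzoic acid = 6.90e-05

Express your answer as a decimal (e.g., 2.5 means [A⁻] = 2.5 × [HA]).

pKa = -log(6.90e-05) = 4.1612. pH = pKa + log([A⁻]/[HA]), so log([A⁻]/[HA]) = pH − pKa = 3.92 − 4.1612 = -0.2412. [A⁻]/[HA] = 10^(-0.2412) = 0.574

[A⁻]/[HA] = 0.574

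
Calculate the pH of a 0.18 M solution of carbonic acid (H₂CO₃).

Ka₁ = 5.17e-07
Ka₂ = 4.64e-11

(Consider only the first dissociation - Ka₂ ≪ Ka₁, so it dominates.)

First dissociation dominates. From Ka₁ = [H⁺][HA⁻]/[H₂A], x² + Ka₁·x − Ka₁·C = 0 with C = 0.18 M and Ka₁ = 5.17e-07. Solving: [H⁺] = (−Ka₁ + √(Ka₁² + 4·Ka₁·C)) / 2 = 3.0480e-04 M. pH = -log(3.0480e-04) = 3.52.

pH = 3.52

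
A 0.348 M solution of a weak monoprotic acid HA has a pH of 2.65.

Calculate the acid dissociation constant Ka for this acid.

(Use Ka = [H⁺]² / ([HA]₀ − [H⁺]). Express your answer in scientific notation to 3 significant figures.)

[H⁺] = 10^(−pH) = 10^(−2.65) = 2.239e-03 M. For HA ⇌ H⁺ + A⁻, Ka = [H⁺][A⁻]/[HA] = [H⁺]² / ([HA]₀ − [H⁺]) = (2.239e-03)² / (0.348 − 2.239e-03) = 1.45e-05.

K_a = 1.45e-05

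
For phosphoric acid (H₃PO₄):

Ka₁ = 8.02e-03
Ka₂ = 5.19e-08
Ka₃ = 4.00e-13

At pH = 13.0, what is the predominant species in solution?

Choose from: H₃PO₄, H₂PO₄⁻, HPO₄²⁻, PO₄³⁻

pKa₁ = 2.10, pKa₂ = 7.28, pKa₃ = 12.40. For a polyprotic acid the predominant species crosses at each pKa: below pKa_n the protonated form dominates, above it the deprotonated form does. At pH = 13.0, the predominant species is PO₄³⁻.

PO₄³⁻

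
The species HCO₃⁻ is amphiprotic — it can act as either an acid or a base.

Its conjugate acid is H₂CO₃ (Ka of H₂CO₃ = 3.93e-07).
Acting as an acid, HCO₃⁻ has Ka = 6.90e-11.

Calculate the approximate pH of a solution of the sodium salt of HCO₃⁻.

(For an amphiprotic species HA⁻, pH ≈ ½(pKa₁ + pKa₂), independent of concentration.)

pKa₁ = -log(3.93e-07) = 6.41; pKa₂ = -log(6.90e-11) = 10.16. For an amphiprotic species, pH ≈ ½(pKa₁ + pKa₂) = ½(6.41 + 10.16) = 8.28.

pH = 8.28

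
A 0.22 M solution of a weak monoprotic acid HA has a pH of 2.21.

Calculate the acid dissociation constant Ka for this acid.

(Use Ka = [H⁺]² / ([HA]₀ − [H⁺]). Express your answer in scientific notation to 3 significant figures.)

[H⁺] = 10^(−pH) = 10^(−2.21) = 6.166e-03 M. For HA ⇌ H⁺ + A⁻, Ka = [H⁺][A⁻]/[HA] = [H⁺]² / ([HA]₀ − [H⁺]) = (6.166e-03)² / (0.22 − 6.166e-03) = 1.78e-04.

K_a = 1.78e-04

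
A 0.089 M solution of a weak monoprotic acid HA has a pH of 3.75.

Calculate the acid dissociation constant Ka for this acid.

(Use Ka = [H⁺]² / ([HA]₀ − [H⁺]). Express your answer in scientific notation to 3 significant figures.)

[H⁺] = 10^(−pH) = 10^(−3.75) = 1.778e-04 M. For HA ⇌ H⁺ + A⁻, Ka = [H⁺][A⁻]/[HA] = [H⁺]² / ([HA]₀ − [H⁺]) = (1.778e-04)² / (0.089 − 1.778e-04) = 3.56e-07.

K_a = 3.56e-07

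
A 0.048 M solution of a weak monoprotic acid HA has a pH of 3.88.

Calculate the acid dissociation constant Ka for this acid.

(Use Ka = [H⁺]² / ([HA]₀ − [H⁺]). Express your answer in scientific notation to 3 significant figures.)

[H⁺] = 10^(−pH) = 10^(−3.88) = 1.318e-04 M. For HA ⇌ H⁺ + A⁻, Ka = [H⁺][A⁻]/[HA] = [H⁺]² / ([HA]₀ − [H⁺]) = (1.318e-04)² / (0.048 − 1.318e-04) = 3.63e-07.

K_a = 3.63e-07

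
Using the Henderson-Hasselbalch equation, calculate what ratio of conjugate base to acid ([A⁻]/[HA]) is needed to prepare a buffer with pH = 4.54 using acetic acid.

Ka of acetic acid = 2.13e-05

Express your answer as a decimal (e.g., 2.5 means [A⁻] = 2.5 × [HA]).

pKa = -log(2.13e-05) = 4.6716. pH = pKa + log([A⁻]/[HA]), so log([A⁻]/[HA]) = pH − pKa = 4.54 − 4.6716 = -0.1316. [A⁻]/[HA] = 10^(-0.1316) = 0.739

[A⁻]/[HA] = 0.739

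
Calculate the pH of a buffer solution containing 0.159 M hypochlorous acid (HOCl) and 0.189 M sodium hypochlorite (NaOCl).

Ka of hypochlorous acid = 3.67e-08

pKa = -log(3.67e-08) = 7.44. pH = pKa + log([A⁻]/[HA]) = 7.44 + log(0.189/0.159)

pH = 7.51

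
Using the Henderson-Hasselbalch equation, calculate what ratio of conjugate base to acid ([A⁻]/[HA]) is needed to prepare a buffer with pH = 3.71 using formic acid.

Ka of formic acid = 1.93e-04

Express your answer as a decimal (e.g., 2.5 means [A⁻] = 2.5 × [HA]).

pKa = -log(1.93e-04) = 3.7144. pH = pKa + log([A⁻]/[HA]), so log([A⁻]/[HA]) = pH − pKa = 3.71 − 3.7144 = -0.0044. [A⁻]/[HA] = 10^(-0.0044) = 0.990

[A⁻]/[HA] = 0.990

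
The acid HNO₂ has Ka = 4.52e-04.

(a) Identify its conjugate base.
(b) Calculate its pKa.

(a) The conjugate base is formed by removing one H⁺ from HNO₂, giving NO₂⁻. (b) pKa = -log(Ka) = -log(4.52e-04) = 3.34.

Conjugate base: NO₂⁻; pK_a = 3.34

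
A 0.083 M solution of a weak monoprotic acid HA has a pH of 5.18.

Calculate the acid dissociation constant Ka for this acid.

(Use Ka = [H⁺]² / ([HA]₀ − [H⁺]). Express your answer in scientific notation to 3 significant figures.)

[H⁺] = 10^(−pH) = 10^(−5.18) = 6.607e-06 M. For HA ⇌ H⁺ + A⁻, Ka = [H⁺][A⁻]/[HA] = [H⁺]² / ([HA]₀ − [H⁺]) = (6.607e-06)² / (0.083 − 6.607e-06) = 5.26e-10.

K_a = 5.26e-10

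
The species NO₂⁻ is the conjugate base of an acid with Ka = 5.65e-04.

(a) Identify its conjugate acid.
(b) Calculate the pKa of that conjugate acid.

(a) The conjugate acid is formed by adding one H⁺ to NO₂⁻, giving HNO₂. (b) pKa = -log(Ka) = -log(5.65e-04) = 3.25.

Conjugate acid: HNO₂; pK_a = 3.25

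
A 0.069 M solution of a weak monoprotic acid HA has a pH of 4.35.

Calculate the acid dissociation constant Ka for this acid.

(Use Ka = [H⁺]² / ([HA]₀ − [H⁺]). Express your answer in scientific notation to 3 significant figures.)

[H⁺] = 10^(−pH) = 10^(−4.35) = 4.467e-05 M. For HA ⇌ H⁺ + A⁻, Ka = [H⁺][A⁻]/[HA] = [H⁺]² / ([HA]₀ − [H⁺]) = (4.467e-05)² / (0.069 − 4.467e-05) = 2.89e-08.

K_a = 2.89e-08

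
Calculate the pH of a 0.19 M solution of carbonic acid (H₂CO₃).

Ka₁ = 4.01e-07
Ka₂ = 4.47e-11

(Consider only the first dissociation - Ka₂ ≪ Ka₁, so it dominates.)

First dissociation dominates. From Ka₁ = [H⁺][HA⁻]/[H₂A], x² + Ka₁·x − Ka₁·C = 0 with C = 0.19 M and Ka₁ = 4.01e-07. Solving: [H⁺] = (−Ka₁ + √(Ka₁² + 4·Ka₁·C)) / 2 = 2.7582e-04 M. pH = -log(2.7582e-04) = 3.56.

pH = 3.56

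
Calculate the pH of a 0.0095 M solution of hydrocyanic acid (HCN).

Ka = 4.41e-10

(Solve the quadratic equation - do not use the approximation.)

x² + Ka×x - Ka×C = 0. Using quadratic formula: [H⁺] = 2.0466e-06

pH = 5.69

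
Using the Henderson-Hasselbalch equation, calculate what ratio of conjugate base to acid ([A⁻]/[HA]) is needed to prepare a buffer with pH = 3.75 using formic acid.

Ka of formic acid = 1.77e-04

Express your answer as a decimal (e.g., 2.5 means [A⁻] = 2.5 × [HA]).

pKa = -log(1.77e-04) = 3.7520. pH = pKa + log([A⁻]/[HA]), so log([A⁻]/[HA]) = pH − pKa = 3.75 − 3.7520 = -0.0020. [A⁻]/[HA] = 10^(-0.0020) = 0.995

[A⁻]/[HA] = 0.995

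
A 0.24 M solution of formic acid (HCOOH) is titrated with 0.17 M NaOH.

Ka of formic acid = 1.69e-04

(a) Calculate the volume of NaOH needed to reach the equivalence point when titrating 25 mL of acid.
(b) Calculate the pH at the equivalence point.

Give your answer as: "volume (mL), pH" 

moles acid = 0.24 × 25/1000 = 0.006 mol; V_base = moles/0.17 × 1000 = 35.3 mL. At equivalence only the conjugate base is present: [A⁻] = 0.006/0.060 = 9.9512e-02 M. Kb = Kw/Ka = 5.92e-11; [OH⁻] = √(Kb × [A⁻]) = 2.4266e-06; pOH = 5.62; pH = 14 - pOH = 8.38.

V = 35.3 mL, pH = 8.38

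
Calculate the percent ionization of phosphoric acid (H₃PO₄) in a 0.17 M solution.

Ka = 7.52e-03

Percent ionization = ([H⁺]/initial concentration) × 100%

Using Ka equilibrium: x² + Ka×x - Ka×C = 0. Solving: [H⁺] = 3.2192e-02. Percent = (3.2192e-02/0.17) × 100

Percent ionization = 18.9%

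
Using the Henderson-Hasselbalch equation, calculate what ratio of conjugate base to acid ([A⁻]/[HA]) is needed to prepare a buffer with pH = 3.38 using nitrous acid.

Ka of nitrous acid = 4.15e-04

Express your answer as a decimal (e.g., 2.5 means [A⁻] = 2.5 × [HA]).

pKa = -log(4.15e-04) = 3.3820. pH = pKa + log([A⁻]/[HA]), so log([A⁻]/[HA]) = pH − pKa = 3.38 − 3.3820 = -0.0020. [A⁻]/[HA] = 10^(-0.0020) = 0.996

[A⁻]/[HA] = 0.996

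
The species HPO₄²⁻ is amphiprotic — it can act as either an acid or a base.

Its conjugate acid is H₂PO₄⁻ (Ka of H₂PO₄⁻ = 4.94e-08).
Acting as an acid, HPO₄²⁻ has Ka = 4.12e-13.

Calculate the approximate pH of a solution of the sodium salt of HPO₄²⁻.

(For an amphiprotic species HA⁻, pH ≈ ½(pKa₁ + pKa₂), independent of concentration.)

pKa₁ = -log(4.94e-08) = 7.31; pKa₂ = -log(4.12e-13) = 12.39. For an amphiprotic species, pH ≈ ½(pKa₁ + pKa₂) = ½(7.31 + 12.39) = 9.85.

pH = 9.85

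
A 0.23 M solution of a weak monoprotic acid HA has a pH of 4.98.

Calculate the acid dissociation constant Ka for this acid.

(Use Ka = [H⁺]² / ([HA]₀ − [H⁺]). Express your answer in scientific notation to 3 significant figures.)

[H⁺] = 10^(−pH) = 10^(−4.98) = 1.047e-05 M. For HA ⇌ H⁺ + A⁻, Ka = [H⁺][A⁻]/[HA] = [H⁺]² / ([HA]₀ − [H⁺]) = (1.047e-05)² / (0.23 − 1.047e-05) = 4.77e-10.

K_a = 4.77e-10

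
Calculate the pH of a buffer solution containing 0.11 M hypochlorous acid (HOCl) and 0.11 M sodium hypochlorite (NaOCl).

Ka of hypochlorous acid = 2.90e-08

pKa = -log(2.90e-08) = 7.54. pH = pKa + log([A⁻]/[HA]) = 7.54 + log(0.11/0.11)

pH = 7.54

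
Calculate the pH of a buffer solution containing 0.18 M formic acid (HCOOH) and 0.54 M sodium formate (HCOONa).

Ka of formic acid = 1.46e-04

pKa = -log(1.46e-04) = 3.84. pH = pKa + log([A⁻]/[HA]) = 3.84 + log(0.54/0.18)

pH = 4.31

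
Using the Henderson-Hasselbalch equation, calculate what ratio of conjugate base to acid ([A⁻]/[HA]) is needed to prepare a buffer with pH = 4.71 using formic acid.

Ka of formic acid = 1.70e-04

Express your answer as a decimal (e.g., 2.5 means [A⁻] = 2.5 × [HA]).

pKa = -log(1.70e-04) = 3.7696. pH = pKa + log([A⁻]/[HA]), so log([A⁻]/[HA]) = pH − pKa = 4.71 − 3.7696 = 0.9404. [A⁻]/[HA] = 10^(0.9404) = 8.72

[A⁻]/[HA] = 8.72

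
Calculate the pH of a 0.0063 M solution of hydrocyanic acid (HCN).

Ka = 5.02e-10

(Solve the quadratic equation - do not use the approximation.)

x² + Ka×x - Ka×C = 0. Using quadratic formula: [H⁺] = 1.7781e-06

pH = 5.75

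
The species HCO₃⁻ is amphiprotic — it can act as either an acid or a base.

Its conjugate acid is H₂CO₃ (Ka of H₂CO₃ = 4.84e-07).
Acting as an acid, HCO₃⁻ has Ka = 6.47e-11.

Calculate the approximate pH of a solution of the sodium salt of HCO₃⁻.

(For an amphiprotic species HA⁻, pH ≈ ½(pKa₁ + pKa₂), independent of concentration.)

pKa₁ = -log(4.84e-07) = 6.32; pKa₂ = -log(6.47e-11) = 10.19. For an amphiprotic species, pH ≈ ½(pKa₁ + pKa₂) = ½(6.32 + 10.19) = 8.25.

pH = 8.25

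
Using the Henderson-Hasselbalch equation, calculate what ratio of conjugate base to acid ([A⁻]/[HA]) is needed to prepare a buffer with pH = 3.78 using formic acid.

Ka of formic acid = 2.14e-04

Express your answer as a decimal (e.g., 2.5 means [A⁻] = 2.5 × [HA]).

pKa = -log(2.14e-04) = 3.6696. pH = pKa + log([A⁻]/[HA]), so log([A⁻]/[HA]) = pH − pKa = 3.78 − 3.6696 = 0.1104. [A⁻]/[HA] = 10^(0.1104) = 1.29

[A⁻]/[HA] = 1.29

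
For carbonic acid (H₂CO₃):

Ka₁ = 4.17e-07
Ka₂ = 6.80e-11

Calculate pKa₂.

pKa₂ = -log(Ka₂) = -log(6.80e-11) = 10.17.

pK_{a2} = 10.17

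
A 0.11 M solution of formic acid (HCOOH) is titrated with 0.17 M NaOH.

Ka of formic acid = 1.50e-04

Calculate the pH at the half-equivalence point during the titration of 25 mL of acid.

At half-equivalence [HA] = [A⁻], so Henderson-Hasselbalch gives pH = pKa = -log(1.50e-04) = 3.82.

pH = pKa = 3.82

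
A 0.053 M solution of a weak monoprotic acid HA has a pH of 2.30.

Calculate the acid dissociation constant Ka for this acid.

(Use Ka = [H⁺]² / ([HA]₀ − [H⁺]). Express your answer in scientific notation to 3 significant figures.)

[H⁺] = 10^(−pH) = 10^(−2.30) = 5.012e-03 M. For HA ⇌ H⁺ + A⁻, Ka = [H⁺][A⁻]/[HA] = [H⁺]² / ([HA]₀ − [H⁺]) = (5.012e-03)² / (0.053 − 5.012e-03) = 5.23e-04.

K_a = 5.23e-04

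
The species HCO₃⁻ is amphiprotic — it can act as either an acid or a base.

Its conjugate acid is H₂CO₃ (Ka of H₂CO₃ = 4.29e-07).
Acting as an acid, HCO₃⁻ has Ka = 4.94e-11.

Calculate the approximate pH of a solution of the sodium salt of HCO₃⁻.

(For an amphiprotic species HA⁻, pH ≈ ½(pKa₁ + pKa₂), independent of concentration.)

pKa₁ = -log(4.29e-07) = 6.37; pKa₂ = -log(4.94e-11) = 10.31. For an amphiprotic species, pH ≈ ½(pKa₁ + pKa₂) = ½(6.37 + 10.31) = 8.34.

pH = 8.34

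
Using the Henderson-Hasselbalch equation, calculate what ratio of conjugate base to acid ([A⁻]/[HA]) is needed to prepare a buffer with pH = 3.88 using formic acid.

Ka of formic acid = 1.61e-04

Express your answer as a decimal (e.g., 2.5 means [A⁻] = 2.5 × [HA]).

pKa = -log(1.61e-04) = 3.7932. pH = pKa + log([A⁻]/[HA]), so log([A⁻]/[HA]) = pH − pKa = 3.88 − 3.7932 = 0.0868. [A⁻]/[HA] = 10^(0.0868) = 1.22

[A⁻]/[HA] = 1.22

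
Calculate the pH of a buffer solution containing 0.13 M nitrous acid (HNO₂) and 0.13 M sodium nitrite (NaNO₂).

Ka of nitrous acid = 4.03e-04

pKa = -log(4.03e-04) = 3.39. pH = pKa + log([A⁻]/[HA]) = 3.39 + log(0.13/0.13)

pH = 3.39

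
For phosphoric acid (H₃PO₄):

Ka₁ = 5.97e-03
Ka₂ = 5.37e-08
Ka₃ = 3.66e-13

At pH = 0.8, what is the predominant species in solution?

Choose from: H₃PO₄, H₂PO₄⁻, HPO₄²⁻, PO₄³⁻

pKa₁ = 2.22, pKa₂ = 7.27, pKa₃ = 12.44. For a polyprotic acid the predominant species crosses at each pKa: below pKa_n the protonated form dominates, above it the deprotonated form does. At pH = 0.8, the predominant species is H₃PO₄.

H₃PO₄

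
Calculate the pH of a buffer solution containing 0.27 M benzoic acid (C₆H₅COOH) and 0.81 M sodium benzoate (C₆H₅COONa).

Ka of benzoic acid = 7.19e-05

pKa = -log(7.19e-05) = 4.14. pH = pKa + log([A⁻]/[HA]) = 4.14 + log(0.81/0.27)

pH = 4.62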